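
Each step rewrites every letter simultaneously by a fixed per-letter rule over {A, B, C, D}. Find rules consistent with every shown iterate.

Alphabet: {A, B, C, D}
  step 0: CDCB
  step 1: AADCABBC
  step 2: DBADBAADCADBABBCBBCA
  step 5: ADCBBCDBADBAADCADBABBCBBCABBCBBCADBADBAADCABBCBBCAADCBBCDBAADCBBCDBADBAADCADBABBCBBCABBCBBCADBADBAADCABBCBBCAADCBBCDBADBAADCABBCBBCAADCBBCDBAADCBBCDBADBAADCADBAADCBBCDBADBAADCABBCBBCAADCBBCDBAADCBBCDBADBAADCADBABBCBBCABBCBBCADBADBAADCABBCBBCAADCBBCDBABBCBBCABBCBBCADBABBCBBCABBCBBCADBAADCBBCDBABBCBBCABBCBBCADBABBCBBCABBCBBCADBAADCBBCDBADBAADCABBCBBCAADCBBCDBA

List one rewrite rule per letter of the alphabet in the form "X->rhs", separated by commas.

  step 1 ⇒ step 2: AADCABBC ⇒ DBA·DBA·ADC·A·DBA·BBC·BBC·A
    A ↦ DBA
    B ↦ BBC
    C ↦ A
    D ↦ ADC

A->DBA, B->BBC, C->A, D->ADC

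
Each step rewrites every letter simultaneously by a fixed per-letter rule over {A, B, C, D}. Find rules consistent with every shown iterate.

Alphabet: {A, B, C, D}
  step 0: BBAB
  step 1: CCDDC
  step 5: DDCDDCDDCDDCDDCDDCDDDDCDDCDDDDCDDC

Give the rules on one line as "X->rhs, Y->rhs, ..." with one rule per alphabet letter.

  step 0 ⇒ step 1: BBAB ⇒ C·C·DD·C
    A ↦ DD
    B ↦ C
    C ↦ A  (constrained at step 1)
    D ↦ AB  (constrained at step 1)

A->DD, B->C, C->A, D->AB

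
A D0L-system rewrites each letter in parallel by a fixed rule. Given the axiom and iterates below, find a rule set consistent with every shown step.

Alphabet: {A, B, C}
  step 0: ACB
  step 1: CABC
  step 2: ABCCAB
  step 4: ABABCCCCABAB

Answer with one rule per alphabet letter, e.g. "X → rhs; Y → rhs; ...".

  step 1 ⇒ step 2: CABC ⇒ AB·C·C·AB
    A ↦ C
    B ↦ C
    C ↦ AB

A->C, B->C, C->AB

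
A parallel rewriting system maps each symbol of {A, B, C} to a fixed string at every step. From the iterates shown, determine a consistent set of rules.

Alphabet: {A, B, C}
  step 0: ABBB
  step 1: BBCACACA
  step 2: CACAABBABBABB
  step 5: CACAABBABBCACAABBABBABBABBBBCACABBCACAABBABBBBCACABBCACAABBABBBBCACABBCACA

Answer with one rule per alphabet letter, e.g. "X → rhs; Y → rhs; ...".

  step 1 ⇒ step 2: BBCACACA ⇒ CA·CA·A·BB·A·BB·A·BB
    A ↦ BB
    B ↦ CA
    C ↦ A

A->BB, B->CA, C->A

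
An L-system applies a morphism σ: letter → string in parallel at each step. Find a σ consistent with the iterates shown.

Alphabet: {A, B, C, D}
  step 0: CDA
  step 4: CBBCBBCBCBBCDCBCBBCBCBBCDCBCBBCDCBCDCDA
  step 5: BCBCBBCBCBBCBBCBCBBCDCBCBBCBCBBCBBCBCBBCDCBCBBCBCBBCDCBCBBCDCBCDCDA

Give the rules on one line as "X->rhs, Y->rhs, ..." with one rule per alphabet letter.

  step 4 ⇒ step 5: CBBCBBCBCBBCDCBCBBCBCBBCDCBCBBCDCBCDCDA ⇒ B·CB·CB·B·CB·CB·B·CB·B·CB·CB·B·CDC·B·CB·B·CB·CB·B·CB·B·CB·CB·B·CDC·B·CB·B·CB·CB·B·CDC·B·CB·B·CDC·B·CDC·DA
    A ↦ DA
    B ↦ CB
    C ↦ B
    D ↦ CDC

A->DA, B->CB, C->B, D->CDC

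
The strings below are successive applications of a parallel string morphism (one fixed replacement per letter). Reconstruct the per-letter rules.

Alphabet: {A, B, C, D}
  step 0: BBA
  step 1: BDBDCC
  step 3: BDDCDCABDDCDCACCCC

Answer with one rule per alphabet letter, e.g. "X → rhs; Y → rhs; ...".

A->CC, B->BD, C->A, D->DC

  step 0 ⇒ step 1: BBA ⇒ BD·BD·CC
    A ↦ CC
    B ↦ BD
    C ↦ A  (constrained at step 1)
    D ↦ DC  (constrained at step 1)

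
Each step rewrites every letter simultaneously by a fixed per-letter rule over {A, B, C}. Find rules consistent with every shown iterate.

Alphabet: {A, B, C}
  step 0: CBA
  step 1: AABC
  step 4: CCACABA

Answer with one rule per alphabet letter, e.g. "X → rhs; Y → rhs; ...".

  step 0 ⇒ step 1: CBA ⇒ A·AB·C
    A ↦ C
    B ↦ AB
    C ↦ A

A->C, B->AB, C->A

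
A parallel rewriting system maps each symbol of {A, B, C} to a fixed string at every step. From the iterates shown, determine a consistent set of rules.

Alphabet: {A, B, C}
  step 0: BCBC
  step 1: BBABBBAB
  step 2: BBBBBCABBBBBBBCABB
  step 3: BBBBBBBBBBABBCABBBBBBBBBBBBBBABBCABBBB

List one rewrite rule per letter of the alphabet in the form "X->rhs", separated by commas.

  step 2 ⇒ step 3: BBBBBCABBBBBBBCABB ⇒ BB·BB·BB·BB·BB·AB·BCA·BB·BB·BB·BB·BB·BB·BB·AB·BCA·BB·BB
    A ↦ BCA
    B ↦ BB
    C ↦ AB

A->BCA, B->BB, C->AB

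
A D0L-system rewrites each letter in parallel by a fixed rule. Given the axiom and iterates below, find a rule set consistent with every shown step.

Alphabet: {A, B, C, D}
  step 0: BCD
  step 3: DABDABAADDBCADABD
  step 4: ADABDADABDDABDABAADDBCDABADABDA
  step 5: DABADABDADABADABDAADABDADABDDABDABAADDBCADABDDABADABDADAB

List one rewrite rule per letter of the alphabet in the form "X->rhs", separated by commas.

A->DAB, B->D, C->DBC, D->A

  step 4 ⇒ step 5: ADABDADABDDABDABAADDBCDABADABDA ⇒ DAB·A·DAB·D·A·DAB·A·DAB·D·A·A·DAB·D·A·DAB·D·DAB·DAB·A·A·D·DBC·A·DAB·D·DAB·A·DAB·D·A·DAB
    A ↦ DAB
    B ↦ D
    C ↦ DBC
    D ↦ A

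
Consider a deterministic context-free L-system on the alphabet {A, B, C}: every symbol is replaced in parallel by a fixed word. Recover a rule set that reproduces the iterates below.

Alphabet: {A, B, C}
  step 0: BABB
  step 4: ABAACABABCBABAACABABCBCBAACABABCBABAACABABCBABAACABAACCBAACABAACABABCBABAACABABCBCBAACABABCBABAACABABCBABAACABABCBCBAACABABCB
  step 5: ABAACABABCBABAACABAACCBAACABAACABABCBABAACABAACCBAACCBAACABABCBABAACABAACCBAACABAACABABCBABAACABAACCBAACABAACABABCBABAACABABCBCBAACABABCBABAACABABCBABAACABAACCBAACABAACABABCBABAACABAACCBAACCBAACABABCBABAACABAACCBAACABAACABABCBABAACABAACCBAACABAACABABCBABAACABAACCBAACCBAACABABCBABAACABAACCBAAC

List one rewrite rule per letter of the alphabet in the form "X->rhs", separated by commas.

  step 4 ⇒ step 5: ABAACABABCBABAACABABCBCBAACABABCBABAACABABCBABAACABAACCBAACABAACABABCBABAACABABCBCBAACABABCBABAACABABCBABAACABABCBCBAACABABCB ⇒ AB·AAC·AB·AB·CB·AB·AAC·AB·AAC·CB·AAC·AB·AAC·AB·AB·CB·AB·AAC·AB·AAC·CB·AAC·CB·AAC·AB·AB·CB·AB·AAC·AB·AAC·CB·AAC·AB·AAC·AB·AB·CB·AB·AAC·AB·AAC·CB·AAC·AB·AAC·AB·AB·CB·AB·AAC·AB·AB·CB·CB·AAC·AB·AB·CB·AB·AAC·AB·AB·CB·AB·AAC·AB·AAC·CB·AAC·AB·AAC·AB·AB·CB·AB·AAC·AB·AAC·CB·AAC·CB·AAC·AB·AB·CB·AB·AAC·AB·AAC·CB·AAC·AB·AAC·AB·AB·CB·AB·AAC·AB·AAC·CB·AAC·AB·AAC·AB·AB·CB·AB·AAC·AB·AAC·CB·AAC·CB·AAC·AB·AB·CB·AB·AAC·AB·AAC·CB·AAC
    A ↦ AB
    B ↦ AAC
    C ↦ CB

A->AB, B->AAC, C->CB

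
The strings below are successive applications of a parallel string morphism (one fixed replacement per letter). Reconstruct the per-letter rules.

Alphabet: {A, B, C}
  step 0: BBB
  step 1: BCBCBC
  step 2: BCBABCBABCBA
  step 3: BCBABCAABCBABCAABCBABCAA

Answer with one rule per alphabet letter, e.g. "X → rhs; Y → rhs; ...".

A->AA, B->BC, C->BA

  step 2 ⇒ step 3: BCBABCBABCBA ⇒ BC·BA·BC·AA·BC·BA·BC·AA·BC·BA·BC·AA
    A ↦ AA
    B ↦ BC
    C ↦ BA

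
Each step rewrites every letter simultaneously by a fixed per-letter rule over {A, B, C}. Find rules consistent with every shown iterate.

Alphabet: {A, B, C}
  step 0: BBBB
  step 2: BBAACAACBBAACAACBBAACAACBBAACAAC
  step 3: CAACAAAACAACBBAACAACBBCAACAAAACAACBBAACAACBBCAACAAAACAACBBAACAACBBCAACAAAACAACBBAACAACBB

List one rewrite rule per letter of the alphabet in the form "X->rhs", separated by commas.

A->AAC, B->CAA, C->BB

  step 2 ⇒ step 3: BBAACAACBBAACAACBBAACAACBBAACAAC ⇒ CAA·CAA·AAC·AAC·BB·AAC·AAC·BB·CAA·CAA·AAC·AAC·BB·AAC·AAC·BB·CAA·CAA·AAC·AAC·BB·AAC·AAC·BB·CAA·CAA·AAC·AAC·BB·AAC·AAC·BB
    A ↦ AAC
    B ↦ CAA
    C ↦ BB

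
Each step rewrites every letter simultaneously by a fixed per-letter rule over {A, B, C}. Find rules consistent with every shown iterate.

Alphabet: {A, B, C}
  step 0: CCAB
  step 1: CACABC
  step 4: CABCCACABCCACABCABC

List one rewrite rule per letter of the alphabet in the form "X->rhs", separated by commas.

  step 0 ⇒ step 1: CCAB ⇒ CA·CA·B·C
    A ↦ B
    B ↦ C
    C ↦ CA

A->B, B->C, C->CA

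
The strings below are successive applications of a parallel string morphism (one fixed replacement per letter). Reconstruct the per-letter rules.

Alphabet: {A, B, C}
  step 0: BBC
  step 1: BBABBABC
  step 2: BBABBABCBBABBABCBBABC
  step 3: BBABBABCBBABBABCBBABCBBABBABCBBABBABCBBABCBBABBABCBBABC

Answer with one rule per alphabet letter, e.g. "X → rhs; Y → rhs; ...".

A->BC, B->BBA, C->BC

  step 2 ⇒ step 3: BBABBABCBBABBABCBBABC ⇒ BBA·BBA·BC·BBA·BBA·BC·BBA·BC·BBA·BBA·BC·BBA·BBA·BC·BBA·BC·BBA·BBA·BC·BBA·BC
    A ↦ BC
    B ↦ BBA
    C ↦ BC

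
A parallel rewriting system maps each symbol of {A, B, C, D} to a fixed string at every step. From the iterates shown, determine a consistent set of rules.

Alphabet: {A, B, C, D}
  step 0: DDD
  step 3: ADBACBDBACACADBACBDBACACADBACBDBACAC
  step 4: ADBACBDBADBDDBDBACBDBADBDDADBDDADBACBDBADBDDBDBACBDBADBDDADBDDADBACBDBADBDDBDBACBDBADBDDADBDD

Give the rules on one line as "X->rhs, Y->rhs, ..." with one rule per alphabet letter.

A->ADB, B->BDB, C->DD, D->AC

  step 3 ⇒ step 4: ADBACBDBACACADBACBDBACACADBACBDBACAC ⇒ ADB·AC·BDB·ADB·DD·BDB·AC·BDB·ADB·DD·ADB·DD·ADB·AC·BDB·ADB·DD·BDB·AC·BDB·ADB·DD·ADB·DD·ADB·AC·BDB·ADB·DD·BDB·AC·BDB·ADB·DD·ADB·DD
    A ↦ ADB
    B ↦ BDB
    C ↦ DD
    D ↦ AC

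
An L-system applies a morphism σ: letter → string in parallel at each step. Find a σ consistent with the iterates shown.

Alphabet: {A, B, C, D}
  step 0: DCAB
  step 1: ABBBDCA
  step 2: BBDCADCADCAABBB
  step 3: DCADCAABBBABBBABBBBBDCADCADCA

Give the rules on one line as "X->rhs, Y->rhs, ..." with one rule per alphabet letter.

A->BB, B->DCA, C->B, D->A

  step 2 ⇒ step 3: BBDCADCADCAABBB ⇒ DCA·DCA·A·B·BB·A·B·BB·A·B·BB·BB·DCA·DCA·DCA
    A ↦ BB
    B ↦ DCA
    C ↦ B
    D ↦ A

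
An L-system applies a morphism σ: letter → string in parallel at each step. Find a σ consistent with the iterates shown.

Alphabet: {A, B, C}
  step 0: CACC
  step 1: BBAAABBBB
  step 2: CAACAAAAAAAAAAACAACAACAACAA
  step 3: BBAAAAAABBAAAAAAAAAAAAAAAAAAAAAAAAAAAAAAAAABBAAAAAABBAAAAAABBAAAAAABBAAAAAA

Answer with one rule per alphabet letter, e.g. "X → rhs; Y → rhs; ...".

  step 2 ⇒ step 3: CAACAAAAAAAAAAACAACAACAACAA ⇒ BB·AAA·AAA·BB·AAA·AAA·AAA·AAA·AAA·AAA·AAA·AAA·AAA·AAA·AAA·BB·AAA·AAA·BB·AAA·AAA·BB·AAA·AAA·BB·AAA·AAA
    A ↦ AAA
    C ↦ BB
  step 1 ⇒ step 2: BBAAABBBB ⇒ CAA·CAA·AAA·AAA·AAA·CAA·CAA·CAA·CAA
    B ↦ CAA

A->AAA, B->CAA, C->BB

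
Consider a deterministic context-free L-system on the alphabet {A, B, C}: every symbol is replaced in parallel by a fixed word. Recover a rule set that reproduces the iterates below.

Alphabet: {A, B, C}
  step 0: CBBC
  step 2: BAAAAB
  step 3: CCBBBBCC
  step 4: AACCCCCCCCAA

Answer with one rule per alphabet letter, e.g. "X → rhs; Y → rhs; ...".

  step 3 ⇒ step 4: CCBBBBCC ⇒ A·A·CC·CC·CC·CC·A·A
    B ↦ CC
    C ↦ A
  step 2 ⇒ step 3: BAAAAB ⇒ CC·B·B·B·B·CC
    A ↦ B

A->B, B->CC, C->A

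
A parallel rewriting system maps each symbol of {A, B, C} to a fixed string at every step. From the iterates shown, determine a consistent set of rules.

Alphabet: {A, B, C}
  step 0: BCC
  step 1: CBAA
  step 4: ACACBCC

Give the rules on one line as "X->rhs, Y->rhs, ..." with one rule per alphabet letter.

  step 0 ⇒ step 1: BCC ⇒ CB·A·A
    B ↦ CB
    C ↦ A
    A ↦ C  (constrained at step 1)

A->C, B->CB, C->A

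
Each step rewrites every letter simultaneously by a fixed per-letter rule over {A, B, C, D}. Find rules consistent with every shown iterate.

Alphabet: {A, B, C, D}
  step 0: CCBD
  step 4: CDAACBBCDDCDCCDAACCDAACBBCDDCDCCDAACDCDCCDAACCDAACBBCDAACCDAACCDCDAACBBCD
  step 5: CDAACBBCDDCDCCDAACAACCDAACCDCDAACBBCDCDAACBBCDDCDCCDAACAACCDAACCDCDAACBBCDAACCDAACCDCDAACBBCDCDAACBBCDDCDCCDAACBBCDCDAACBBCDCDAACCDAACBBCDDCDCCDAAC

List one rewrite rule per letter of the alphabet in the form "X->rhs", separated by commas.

  step 4 ⇒ step 5: CDAACBBCDDCDCCDAACCDAACBBCDDCDCCDAACDCDCCDAACCDAACBBCDAACCDAACCDCDAACBBCD ⇒ CD·AAC·B·B·CD·DC·DC·CD·AAC·AAC·CD·AAC·CD·CD·AAC·B·B·CD·CD·AAC·B·B·CD·DC·DC·CD·AAC·AAC·CD·AAC·CD·CD·AAC·B·B·CD·AAC·CD·AAC·CD·CD·AAC·B·B·CD·CD·AAC·B·B·CD·DC·DC·CD·AAC·B·B·CD·CD·AAC·B·B·CD·CD·AAC·CD·AAC·B·B·CD·DC·DC·CD·AAC
    A ↦ B
    B ↦ DC
    C ↦ CD
    D ↦ AAC

A->B, B->DC, C->CD, D->AAC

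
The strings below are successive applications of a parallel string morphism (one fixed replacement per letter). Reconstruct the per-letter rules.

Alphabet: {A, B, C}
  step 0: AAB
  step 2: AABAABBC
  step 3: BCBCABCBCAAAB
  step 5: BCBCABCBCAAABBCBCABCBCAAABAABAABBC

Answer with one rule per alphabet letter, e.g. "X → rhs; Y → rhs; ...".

  step 2 ⇒ step 3: AABAABBC ⇒ BC·BC·A·BC·BC·A·A·AB
    A ↦ BC
    B ↦ A
    C ↦ AB

A->BC, B->A, C->AB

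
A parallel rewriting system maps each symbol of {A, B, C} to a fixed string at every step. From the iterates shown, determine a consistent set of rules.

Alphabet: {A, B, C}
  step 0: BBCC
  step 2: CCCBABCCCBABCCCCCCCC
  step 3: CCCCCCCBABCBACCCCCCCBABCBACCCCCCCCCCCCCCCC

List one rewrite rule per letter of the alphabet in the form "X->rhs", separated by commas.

A->B, B->CBA, C->CC

  step 2 ⇒ step 3: CCCBABCCCBABCCCCCCCC ⇒ CC·CC·CC·CBA·B·CBA·CC·CC·CC·CBA·B·CBA·CC·CC·CC·CC·CC·CC·CC·CC
    A ↦ B
    B ↦ CBA
    C ↦ CC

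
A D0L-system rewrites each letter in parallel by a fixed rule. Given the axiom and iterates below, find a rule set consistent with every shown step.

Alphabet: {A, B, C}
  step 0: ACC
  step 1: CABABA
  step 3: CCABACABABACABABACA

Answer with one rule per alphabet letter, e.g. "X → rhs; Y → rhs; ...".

A->CA, B->C, C->BA

  step 0 ⇒ step 1: ACC ⇒ CA·BA·BA
    A ↦ CA
    C ↦ BA
    B ↦ C  (constrained at step 1)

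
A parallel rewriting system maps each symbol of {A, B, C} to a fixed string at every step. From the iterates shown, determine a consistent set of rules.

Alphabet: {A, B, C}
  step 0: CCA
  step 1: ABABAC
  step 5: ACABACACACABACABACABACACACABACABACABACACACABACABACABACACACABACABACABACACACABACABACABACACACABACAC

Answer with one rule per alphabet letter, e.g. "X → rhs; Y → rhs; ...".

  step 0 ⇒ step 1: CCA ⇒ AB·AB·AC
    A ↦ AC
    C ↦ AB
    B ↦ AC  (constrained at step 1)

A->AC, B->AC, C->AB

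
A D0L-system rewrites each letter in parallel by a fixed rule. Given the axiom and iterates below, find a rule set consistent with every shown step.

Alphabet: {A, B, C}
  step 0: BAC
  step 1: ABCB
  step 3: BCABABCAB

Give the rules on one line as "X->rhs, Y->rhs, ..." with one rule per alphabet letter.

A->C, B->AB, C->B

  step 0 ⇒ step 1: BAC ⇒ AB·C·B
    A ↦ C
    B ↦ AB
    C ↦ B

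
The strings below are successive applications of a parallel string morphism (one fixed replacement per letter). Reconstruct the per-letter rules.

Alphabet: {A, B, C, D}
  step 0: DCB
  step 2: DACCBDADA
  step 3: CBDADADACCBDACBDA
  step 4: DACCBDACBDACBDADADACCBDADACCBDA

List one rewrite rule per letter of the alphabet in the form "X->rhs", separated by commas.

  step 3 ⇒ step 4: CBDADADACCBDACBDA ⇒ DA·C·CB·DA·CB·DA·CB·DA·DA·DA·C·CB·DA·DA·C·CB·DA
    A ↦ DA
    B ↦ C
    C ↦ DA
    D ↦ CB

A->DA, B->C, C->DA, D->CB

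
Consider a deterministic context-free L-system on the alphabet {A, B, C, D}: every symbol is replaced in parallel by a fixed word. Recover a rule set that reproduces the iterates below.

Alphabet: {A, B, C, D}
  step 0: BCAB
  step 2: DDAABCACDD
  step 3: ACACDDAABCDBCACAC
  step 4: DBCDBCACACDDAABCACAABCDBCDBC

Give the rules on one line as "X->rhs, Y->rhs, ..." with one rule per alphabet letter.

  step 3 ⇒ step 4: ACACDDAABCDBCACAC ⇒ D·BC·D·BC·AC·AC·D·D·AA·BC·AC·AA·BC·D·BC·D·BC
    A ↦ D
    B ↦ AA
    C ↦ BC
    D ↦ AC

A->D, B->AA, C->BC, D->AC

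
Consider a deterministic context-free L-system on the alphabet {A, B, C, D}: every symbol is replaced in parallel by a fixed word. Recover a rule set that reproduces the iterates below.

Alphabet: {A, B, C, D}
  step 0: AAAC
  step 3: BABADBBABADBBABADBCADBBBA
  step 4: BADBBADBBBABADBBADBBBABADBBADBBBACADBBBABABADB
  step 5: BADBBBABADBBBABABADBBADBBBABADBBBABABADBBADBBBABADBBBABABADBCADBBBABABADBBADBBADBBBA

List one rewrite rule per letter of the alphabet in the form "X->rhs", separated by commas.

A->DB, B->BA, C->CA, D->B

  step 4 ⇒ step 5: BADBBADBBBABADBBADBBBABADBBADBBBACADBBBABABADB ⇒ BA·DB·B·BA·BA·DB·B·BA·BA·BA·DB·BA·DB·B·BA·BA·DB·B·BA·BA·BA·DB·BA·DB·B·BA·BA·DB·B·BA·BA·BA·DB·CA·DB·B·BA·BA·BA·DB·BA·DB·BA·DB·B·BA
    A ↦ DB
    B ↦ BA
    C ↦ CA
    D ↦ B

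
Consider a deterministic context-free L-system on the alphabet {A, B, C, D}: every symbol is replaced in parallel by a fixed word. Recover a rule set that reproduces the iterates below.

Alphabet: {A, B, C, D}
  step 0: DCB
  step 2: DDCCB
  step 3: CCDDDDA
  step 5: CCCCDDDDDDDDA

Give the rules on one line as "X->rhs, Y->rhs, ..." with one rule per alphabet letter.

A->B, B->A, C->DD, D->C

  step 2 ⇒ step 3: DDCCB ⇒ C·C·DD·DD·A
    B ↦ A
    C ↦ DD
    D ↦ C
    A ↦ B  (constrained at step 3)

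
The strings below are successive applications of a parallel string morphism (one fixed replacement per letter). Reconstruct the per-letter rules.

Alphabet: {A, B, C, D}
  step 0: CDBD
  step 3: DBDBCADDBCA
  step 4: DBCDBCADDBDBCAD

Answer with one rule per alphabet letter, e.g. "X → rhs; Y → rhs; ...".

  step 3 ⇒ step 4: DBDBCADDBCA ⇒ DB·C·DB·C·A·D·DB·DB·C·A·D
    A ↦ D
    B ↦ C
    C ↦ A
    D ↦ DB

A->D, B->C, C->A, D->DB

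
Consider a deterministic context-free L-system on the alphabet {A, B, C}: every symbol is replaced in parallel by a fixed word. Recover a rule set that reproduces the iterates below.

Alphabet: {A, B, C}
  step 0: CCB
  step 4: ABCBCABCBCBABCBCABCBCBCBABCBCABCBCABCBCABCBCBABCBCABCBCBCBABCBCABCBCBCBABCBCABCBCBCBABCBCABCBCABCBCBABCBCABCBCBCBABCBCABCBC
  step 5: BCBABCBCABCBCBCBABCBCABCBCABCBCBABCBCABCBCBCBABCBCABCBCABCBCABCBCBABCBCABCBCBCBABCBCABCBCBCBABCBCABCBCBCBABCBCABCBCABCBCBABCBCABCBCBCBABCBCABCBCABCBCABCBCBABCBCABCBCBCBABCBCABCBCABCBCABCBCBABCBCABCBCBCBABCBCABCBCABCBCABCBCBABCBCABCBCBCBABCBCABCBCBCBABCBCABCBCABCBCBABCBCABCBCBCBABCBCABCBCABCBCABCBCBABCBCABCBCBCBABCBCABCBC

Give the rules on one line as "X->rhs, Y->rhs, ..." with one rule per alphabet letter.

  step 4 ⇒ step 5: ABCBCABCBCBABCBCABCBCBCBABCBCABCBCABCBCABCBCBABCBCABCBCBCBABCBCABCBCBCBABCBCABCBCBCBABCBCABCBCABCBCBABCBCABCBCBCBABCBCABCBC ⇒ BCB·ABC·BC·ABC·BC·BCB·ABC·BC·ABC·BC·ABC·BCB·ABC·BC·ABC·BC·BCB·ABC·BC·ABC·BC·ABC·BC·ABC·BCB·ABC·BC·ABC·BC·BCB·ABC·BC·ABC·BC·BCB·ABC·BC·ABC·BC·BCB·ABC·BC·ABC·BC·ABC·BCB·ABC·BC·ABC·BC·BCB·ABC·BC·ABC·BC·ABC·BC·ABC·BCB·ABC·BC·ABC·BC·BCB·ABC·BC·ABC·BC·ABC·BC·ABC·BCB·ABC·BC·ABC·BC·BCB·ABC·BC·ABC·BC·ABC·BC·ABC·BCB·ABC·BC·ABC·BC·BCB·ABC·BC·ABC·BC·BCB·ABC·BC·ABC·BC·ABC·BCB·ABC·BC·ABC·BC·BCB·ABC·BC·ABC·BC·ABC·BC·ABC·BCB·ABC·BC·ABC·BC·BCB·ABC·BC·ABC·BC
    A ↦ BCB
    B ↦ ABC
    C ↦ BC

A->BCB, B->ABC, C->BC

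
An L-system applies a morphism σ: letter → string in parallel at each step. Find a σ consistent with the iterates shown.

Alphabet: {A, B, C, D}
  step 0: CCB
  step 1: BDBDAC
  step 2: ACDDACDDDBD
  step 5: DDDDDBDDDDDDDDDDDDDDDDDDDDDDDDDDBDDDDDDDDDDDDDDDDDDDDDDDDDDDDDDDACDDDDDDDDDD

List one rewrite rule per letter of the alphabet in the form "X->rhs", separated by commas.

A->D, B->AC, C->BD, D->DD

  step 1 ⇒ step 2: BDBDAC ⇒ AC·DD·AC·DD·D·BD
    A ↦ D
    B ↦ AC
    C ↦ BD
    D ↦ DD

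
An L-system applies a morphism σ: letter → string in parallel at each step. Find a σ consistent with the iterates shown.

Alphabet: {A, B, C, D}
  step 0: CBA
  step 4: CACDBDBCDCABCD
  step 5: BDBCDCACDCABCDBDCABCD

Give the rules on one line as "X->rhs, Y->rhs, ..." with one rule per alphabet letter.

A->D, B->CA, C->B, D->CD

  step 4 ⇒ step 5: CACDBDBCDCABCD ⇒ B·D·B·CD·CA·CD·CA·B·CD·B·D·CA·B·CD
    A ↦ D
    B ↦ CA
    C ↦ B
    D ↦ CD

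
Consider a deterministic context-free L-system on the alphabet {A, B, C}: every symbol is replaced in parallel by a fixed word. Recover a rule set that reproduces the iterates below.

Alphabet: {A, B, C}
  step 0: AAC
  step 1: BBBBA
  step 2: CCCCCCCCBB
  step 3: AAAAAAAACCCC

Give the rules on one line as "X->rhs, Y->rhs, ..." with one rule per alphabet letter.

  step 2 ⇒ step 3: CCCCCCCCBB ⇒ A·A·A·A·A·A·A·A·CC·CC
    B ↦ CC
    C ↦ A
  step 0 ⇒ step 1: AAC ⇒ BB·BB·A
    A ↦ BB

A->BB, B->CC, C->A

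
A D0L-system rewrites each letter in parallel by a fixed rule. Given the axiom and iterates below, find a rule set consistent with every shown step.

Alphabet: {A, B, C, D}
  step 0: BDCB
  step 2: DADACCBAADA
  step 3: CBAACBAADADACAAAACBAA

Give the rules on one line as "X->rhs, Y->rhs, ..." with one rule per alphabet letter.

  step 2 ⇒ step 3: DADACCBAADA ⇒ CB·AA·CB·AA·DA·DA·C·AA·AA·CB·AA
    A ↦ AA
    B ↦ C
    C ↦ DA
    D ↦ CB

A->AA, B->C, C->DA, D->CB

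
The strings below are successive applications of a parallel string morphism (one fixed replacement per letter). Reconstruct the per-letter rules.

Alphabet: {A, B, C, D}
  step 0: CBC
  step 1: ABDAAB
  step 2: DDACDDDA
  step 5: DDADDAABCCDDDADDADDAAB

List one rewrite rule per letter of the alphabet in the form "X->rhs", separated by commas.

  step 1 ⇒ step 2: ABDAAB ⇒ D·DA·C·D·D·DA
    A ↦ D
    B ↦ DA
    D ↦ C
  step 0 ⇒ step 1: CBC ⇒ AB·DA·AB
    C ↦ AB

A->D, B->DA, C->AB, D->C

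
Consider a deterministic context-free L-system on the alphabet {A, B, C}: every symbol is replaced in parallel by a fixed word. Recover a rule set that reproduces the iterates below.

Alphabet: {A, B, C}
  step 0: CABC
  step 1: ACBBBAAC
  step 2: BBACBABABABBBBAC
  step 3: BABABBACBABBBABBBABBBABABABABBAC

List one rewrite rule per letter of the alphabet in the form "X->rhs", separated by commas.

  step 2 ⇒ step 3: BBACBABABABBBBAC ⇒ BA·BA·BB·AC·BA·BB·BA·BB·BA·BB·BA·BA·BA·BA·BB·AC
    A ↦ BB
    B ↦ BA
    C ↦ AC

A->BB, B->BA, C->AC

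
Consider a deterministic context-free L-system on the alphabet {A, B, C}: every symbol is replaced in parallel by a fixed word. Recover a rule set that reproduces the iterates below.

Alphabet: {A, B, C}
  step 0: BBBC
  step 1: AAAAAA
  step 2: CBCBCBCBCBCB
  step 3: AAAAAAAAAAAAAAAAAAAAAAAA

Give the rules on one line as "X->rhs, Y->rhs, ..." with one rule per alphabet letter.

A->CB, B->A, C->AAA

  step 2 ⇒ step 3: CBCBCBCBCBCB ⇒ AAA·A·AAA·A·AAA·A·AAA·A·AAA·A·AAA·A
    B ↦ A
    C ↦ AAA
  step 1 ⇒ step 2: AAAAAA ⇒ CB·CB·CB·CB·CB·CB
    A ↦ CB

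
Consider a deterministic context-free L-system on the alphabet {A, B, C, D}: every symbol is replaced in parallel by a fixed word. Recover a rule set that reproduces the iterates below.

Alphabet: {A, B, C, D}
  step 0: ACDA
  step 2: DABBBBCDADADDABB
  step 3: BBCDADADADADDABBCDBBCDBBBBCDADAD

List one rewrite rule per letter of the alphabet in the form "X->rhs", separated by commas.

A->CD, B->AD, C->DA, D->BB

  step 2 ⇒ step 3: DABBBBCDADADDABB ⇒ BB·CD·AD·AD·AD·AD·DA·BB·CD·BB·CD·BB·BB·CD·AD·AD
    A ↦ CD
    B ↦ AD
    C ↦ DA
    D ↦ BB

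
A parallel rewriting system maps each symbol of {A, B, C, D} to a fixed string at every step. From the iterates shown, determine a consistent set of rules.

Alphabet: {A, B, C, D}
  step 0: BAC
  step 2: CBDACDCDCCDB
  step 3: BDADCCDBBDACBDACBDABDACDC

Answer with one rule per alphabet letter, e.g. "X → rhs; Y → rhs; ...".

A->DB, B->DC, C->BDA, D->C

  step 2 ⇒ step 3: CBDACDCDCCDB ⇒ BDA·DC·C·DB·BDA·C·BDA·C·BDA·BDA·C·DC
    A ↦ DB
    B ↦ DC
    C ↦ BDA
    D ↦ C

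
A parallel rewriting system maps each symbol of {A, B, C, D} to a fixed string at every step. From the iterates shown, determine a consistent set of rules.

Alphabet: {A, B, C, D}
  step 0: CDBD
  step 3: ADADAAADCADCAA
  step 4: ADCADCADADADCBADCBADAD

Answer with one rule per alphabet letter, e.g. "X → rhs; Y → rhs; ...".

A->AD, B->AA, C->B, D->C

  step 3 ⇒ step 4: ADADAAADCADCAA ⇒ AD·C·AD·C·AD·AD·AD·C·B·AD·C·B·AD·AD
    A ↦ AD
    C ↦ B
    D ↦ C
    B ↦ AA  (constrained at step 0)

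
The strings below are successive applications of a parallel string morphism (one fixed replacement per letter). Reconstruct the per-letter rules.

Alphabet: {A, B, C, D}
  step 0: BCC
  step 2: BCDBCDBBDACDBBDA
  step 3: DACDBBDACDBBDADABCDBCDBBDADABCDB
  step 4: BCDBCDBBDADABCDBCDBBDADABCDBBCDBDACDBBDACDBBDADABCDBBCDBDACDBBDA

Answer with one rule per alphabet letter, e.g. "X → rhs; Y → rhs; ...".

  step 3 ⇒ step 4: DACDBBDACDBBDADABCDBCDBBDADABCDB ⇒ B·CDB·CDB·B·DA·DA·B·CDB·CDB·B·DA·DA·B·CDB·B·CDB·DA·CDB·B·DA·CDB·B·DA·DA·B·CDB·B·CDB·DA·CDB·B·DA
    A ↦ CDB
    B ↦ DA
    C ↦ CDB
    D ↦ B

A->CDB, B->DA, C->CDB, D->B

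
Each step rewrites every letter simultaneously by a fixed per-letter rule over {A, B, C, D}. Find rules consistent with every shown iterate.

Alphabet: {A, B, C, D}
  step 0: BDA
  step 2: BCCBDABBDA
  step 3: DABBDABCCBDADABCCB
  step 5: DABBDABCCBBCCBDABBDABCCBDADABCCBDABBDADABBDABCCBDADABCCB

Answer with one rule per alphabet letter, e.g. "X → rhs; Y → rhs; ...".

  step 2 ⇒ step 3: BCCBDABBDA ⇒ DA·B·B·DA·BC·CB·DA·DA·BC·CB
    A ↦ CB
    B ↦ DA
    C ↦ B
    D ↦ BC

A->CB, B->DA, C->B, D->BC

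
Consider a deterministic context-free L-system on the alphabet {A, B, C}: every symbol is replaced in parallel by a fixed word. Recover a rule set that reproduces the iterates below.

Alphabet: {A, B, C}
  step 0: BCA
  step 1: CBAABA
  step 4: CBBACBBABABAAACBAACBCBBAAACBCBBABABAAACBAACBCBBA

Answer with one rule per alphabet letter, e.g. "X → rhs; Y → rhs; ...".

A->BA, B->CB, C->AA

  step 0 ⇒ step 1: BCA ⇒ CB·AA·BA
    A ↦ BA
    B ↦ CB
    C ↦ AA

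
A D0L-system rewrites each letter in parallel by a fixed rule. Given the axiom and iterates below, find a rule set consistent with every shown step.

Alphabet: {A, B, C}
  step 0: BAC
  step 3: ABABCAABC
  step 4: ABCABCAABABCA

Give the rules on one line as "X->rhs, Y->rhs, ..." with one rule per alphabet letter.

A->AB, B->C, C->A

  step 3 ⇒ step 4: ABABCAABC ⇒ AB·C·AB·C·A·AB·AB·C·A
    A ↦ AB
    B ↦ C
    C ↦ A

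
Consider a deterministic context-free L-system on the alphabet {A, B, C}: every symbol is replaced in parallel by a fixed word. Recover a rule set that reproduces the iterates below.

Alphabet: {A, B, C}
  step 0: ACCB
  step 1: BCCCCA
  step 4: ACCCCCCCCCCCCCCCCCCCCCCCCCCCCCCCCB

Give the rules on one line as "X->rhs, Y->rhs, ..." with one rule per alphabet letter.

  step 0 ⇒ step 1: ACCB ⇒ B·CC·CC·A
    A ↦ B
    B ↦ A
    C ↦ CC

A->B, B->A, C->CC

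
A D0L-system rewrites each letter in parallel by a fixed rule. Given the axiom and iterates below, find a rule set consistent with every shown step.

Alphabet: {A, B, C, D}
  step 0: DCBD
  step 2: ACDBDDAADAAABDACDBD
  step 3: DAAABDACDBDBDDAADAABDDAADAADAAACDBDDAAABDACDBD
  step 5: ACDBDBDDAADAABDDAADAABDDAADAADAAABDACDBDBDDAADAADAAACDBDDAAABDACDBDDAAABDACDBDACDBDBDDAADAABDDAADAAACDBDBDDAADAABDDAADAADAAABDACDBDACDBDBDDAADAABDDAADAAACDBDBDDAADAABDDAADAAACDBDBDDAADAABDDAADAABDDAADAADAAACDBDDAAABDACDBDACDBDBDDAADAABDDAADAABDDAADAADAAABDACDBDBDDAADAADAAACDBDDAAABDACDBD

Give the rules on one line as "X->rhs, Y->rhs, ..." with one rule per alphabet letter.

A->DAA, B->ACD, C->A, D->BD

  step 2 ⇒ step 3: ACDBDDAADAAABDACDBD ⇒ DAA·A·BD·ACD·BD·BD·DAA·DAA·BD·DAA·DAA·DAA·ACD·BD·DAA·A·BD·ACD·BD
    A ↦ DAA
    B ↦ ACD
    C ↦ A
    D ↦ BD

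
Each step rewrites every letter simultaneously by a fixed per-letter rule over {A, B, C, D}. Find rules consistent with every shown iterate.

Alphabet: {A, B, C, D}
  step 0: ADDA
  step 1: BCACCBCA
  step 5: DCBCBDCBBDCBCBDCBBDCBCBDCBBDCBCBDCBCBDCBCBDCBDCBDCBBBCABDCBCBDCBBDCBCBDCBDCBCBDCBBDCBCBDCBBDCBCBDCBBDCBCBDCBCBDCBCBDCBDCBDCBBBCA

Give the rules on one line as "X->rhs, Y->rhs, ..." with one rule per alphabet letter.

A->BCA, B->DCB, C->B, D->C

  step 0 ⇒ step 1: ADDA ⇒ BCA·C·C·BCA
    A ↦ BCA
    D ↦ C
    B ↦ DCB  (constrained at step 1)
    C ↦ B  (constrained at step 1)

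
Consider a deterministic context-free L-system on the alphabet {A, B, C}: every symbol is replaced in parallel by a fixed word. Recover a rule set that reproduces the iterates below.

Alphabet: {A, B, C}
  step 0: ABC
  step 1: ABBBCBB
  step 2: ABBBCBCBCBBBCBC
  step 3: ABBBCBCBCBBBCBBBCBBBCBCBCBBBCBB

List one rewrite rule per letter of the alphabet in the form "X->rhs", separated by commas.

A->ABB, B->BC, C->BB

  step 2 ⇒ step 3: ABBBCBCBCBBBCBC ⇒ ABB·BC·BC·BC·BB·BC·BB·BC·BB·BC·BC·BC·BB·BC·BB
    A ↦ ABB
    B ↦ BC
    C ↦ BB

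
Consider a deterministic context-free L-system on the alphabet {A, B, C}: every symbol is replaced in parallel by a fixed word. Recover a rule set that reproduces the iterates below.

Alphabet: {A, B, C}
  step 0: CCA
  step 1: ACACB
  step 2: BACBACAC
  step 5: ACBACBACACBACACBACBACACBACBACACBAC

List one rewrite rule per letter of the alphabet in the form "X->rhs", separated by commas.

  step 1 ⇒ step 2: ACACB ⇒ B·AC·B·AC·AC
    A ↦ B
    B ↦ AC
    C ↦ AC

A->B, B->AC, C->AC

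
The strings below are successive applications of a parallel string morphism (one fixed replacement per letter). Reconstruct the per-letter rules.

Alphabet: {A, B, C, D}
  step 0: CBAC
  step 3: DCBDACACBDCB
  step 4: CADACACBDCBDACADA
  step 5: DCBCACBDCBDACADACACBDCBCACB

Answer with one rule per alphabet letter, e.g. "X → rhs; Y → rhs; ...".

  step 4 ⇒ step 5: CADACACBDCBDACADA ⇒ D·CB·CA·CB·D·CB·D·A·CA·D·A·CA·CB·D·CB·CA·CB
    A ↦ CB
    B ↦ A
    C ↦ D
    D ↦ CA

A->CB, B->A, C->D, D->CA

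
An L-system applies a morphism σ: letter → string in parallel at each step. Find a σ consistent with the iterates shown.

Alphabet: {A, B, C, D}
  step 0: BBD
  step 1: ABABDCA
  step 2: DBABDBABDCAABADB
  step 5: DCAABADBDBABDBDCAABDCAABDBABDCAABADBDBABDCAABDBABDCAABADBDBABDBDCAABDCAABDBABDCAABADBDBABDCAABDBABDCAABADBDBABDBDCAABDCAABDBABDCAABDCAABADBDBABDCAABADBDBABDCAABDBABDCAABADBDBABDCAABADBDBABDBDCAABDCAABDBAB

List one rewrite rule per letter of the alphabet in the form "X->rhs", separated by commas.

A->DB, B->AB, C->ABA, D->DCA

  step 1 ⇒ step 2: ABABDCA ⇒ DB·AB·DB·AB·DCA·ABA·DB
    A ↦ DB
    B ↦ AB
    C ↦ ABA
    D ↦ DCA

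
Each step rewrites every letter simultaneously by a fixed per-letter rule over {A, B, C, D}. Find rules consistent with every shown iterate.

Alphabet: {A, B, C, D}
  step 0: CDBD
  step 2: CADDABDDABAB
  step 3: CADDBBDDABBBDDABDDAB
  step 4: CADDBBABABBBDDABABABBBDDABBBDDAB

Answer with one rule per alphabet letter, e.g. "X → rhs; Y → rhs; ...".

  step 3 ⇒ step 4: CADDBBDDABBBDDABDDAB ⇒ CA·DD·B·B·AB·AB·B·B·DD·AB·AB·AB·B·B·DD·AB·B·B·DD·AB
    A ↦ DD
    B ↦ AB
    C ↦ CA
    D ↦ B

A->DD, B->AB, C->CA, D->B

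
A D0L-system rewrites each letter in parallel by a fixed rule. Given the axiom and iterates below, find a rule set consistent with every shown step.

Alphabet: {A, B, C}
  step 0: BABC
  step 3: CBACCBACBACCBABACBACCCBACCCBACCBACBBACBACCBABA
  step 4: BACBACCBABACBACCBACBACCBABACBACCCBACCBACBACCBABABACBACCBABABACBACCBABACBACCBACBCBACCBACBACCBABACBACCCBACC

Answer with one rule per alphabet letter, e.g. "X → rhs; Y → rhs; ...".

  step 3 ⇒ step 4: CBACCBACBACCBABACBACCCBACCCBACCBACBBACBACCBABA ⇒ BA·CB·ACC·BA·BA·CB·ACC·BA·CB·ACC·BA·BA·CB·ACC·CB·ACC·BA·CB·ACC·BA·BA·BA·CB·ACC·BA·BA·BA·CB·ACC·BA·BA·CB·ACC·BA·CB·CB·ACC·BA·CB·ACC·BA·BA·CB·ACC·CB·ACC
    A ↦ ACC
    B ↦ CB
    C ↦ BA

A->ACC, B->CB, C->BA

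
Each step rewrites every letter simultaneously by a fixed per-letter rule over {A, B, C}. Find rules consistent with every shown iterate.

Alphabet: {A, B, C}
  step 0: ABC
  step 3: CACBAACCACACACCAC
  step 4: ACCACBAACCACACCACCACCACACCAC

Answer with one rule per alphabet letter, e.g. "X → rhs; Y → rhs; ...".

A->C, B->BAA, C->AC

  step 3 ⇒ step 4: CACBAACCACACACCAC ⇒ AC·C·AC·BAA·C·C·AC·AC·C·AC·C·AC·C·AC·AC·C·AC
    A ↦ C
    B ↦ BAA
    C ↦ AC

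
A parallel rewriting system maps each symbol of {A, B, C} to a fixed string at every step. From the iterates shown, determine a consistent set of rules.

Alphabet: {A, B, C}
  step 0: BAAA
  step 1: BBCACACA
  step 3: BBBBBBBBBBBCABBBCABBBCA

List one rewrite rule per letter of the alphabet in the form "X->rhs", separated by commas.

A->CA, B->BB, C->B

  step 0 ⇒ step 1: BAAA ⇒ BB·CA·CA·CA
    A ↦ CA
    B ↦ BB
    C ↦ B  (constrained at step 1)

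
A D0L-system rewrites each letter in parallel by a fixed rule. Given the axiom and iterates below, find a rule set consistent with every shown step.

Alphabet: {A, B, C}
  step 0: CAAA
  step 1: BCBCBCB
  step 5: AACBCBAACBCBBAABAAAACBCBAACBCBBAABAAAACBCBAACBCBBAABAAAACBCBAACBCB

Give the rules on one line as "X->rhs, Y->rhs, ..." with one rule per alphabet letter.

A->CB, B->AA, C->B

  step 0 ⇒ step 1: CAAA ⇒ B·CB·CB·CB
    A ↦ CB
    C ↦ B
    B ↦ AA  (constrained at step 1)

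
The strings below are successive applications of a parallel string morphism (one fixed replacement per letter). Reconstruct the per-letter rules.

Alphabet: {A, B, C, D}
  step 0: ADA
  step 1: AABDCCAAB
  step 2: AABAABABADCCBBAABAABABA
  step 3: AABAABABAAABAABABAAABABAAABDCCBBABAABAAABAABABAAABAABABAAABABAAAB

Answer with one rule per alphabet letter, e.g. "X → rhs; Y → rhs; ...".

  step 2 ⇒ step 3: AABAABABADCCBBAABAABABA ⇒ AAB·AAB·ABA·AAB·AAB·ABA·AAB·ABA·AAB·DCC·B·B·ABA·ABA·AAB·AAB·ABA·AAB·AAB·ABA·AAB·ABA·AAB
    A ↦ AAB
    B ↦ ABA
    C ↦ B
    D ↦ DCC

A->AAB, B->ABA, C->B, D->DCC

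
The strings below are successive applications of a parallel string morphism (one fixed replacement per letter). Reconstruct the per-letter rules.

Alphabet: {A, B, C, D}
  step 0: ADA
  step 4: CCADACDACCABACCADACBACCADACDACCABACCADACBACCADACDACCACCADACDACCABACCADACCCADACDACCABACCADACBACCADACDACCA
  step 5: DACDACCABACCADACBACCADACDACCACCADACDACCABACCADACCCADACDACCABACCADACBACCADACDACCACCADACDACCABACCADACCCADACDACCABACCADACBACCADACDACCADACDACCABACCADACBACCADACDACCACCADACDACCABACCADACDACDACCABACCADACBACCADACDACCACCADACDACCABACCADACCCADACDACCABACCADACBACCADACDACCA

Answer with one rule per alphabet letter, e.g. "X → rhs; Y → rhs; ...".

  step 4 ⇒ step 5: CCADACDACCABACCADACBACCADACDACCABACCADACBACCADACDACCACCADACDACCABACCADACCCADACDACCABACCADACBACCADACDACCA ⇒ DAC·DAC·CA·BAC·CA·DAC·BAC·CA·DAC·DAC·CA·C·CA·DAC·DAC·CA·BAC·CA·DAC·C·CA·DAC·DAC·CA·BAC·CA·DAC·BAC·CA·DAC·DAC·CA·C·CA·DAC·DAC·CA·BAC·CA·DAC·C·CA·DAC·DAC·CA·BAC·CA·DAC·BAC·CA·DAC·DAC·CA·DAC·DAC·CA·BAC·CA·DAC·BAC·CA·DAC·DAC·CA·C·CA·DAC·DAC·CA·BAC·CA·DAC·DAC·DAC·CA·BAC·CA·DAC·BAC·CA·DAC·DAC·CA·C·CA·DAC·DAC·CA·BAC·CA·DAC·C·CA·DAC·DAC·CA·BAC·CA·DAC·BAC·CA·DAC·DAC·CA
    A ↦ CA
    B ↦ C
    C ↦ DAC
    D ↦ BAC

A->CA, B->C, C->DAC, D->BAC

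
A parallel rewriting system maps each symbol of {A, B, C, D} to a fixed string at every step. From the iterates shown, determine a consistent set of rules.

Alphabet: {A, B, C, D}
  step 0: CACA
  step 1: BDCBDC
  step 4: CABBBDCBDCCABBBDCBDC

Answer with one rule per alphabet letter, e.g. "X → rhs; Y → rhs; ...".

A->DC, B->CA, C->B, D->B

  step 0 ⇒ step 1: CACA ⇒ B·DC·B·DC
    A ↦ DC
    C ↦ B
    B ↦ CA  (constrained at step 1)
    D ↦ B  (constrained at step 1)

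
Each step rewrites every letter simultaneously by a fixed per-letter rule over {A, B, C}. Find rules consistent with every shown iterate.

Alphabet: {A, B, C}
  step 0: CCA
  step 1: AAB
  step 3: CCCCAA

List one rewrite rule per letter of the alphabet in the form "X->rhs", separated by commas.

  step 0 ⇒ step 1: CCA ⇒ A·A·B
    A ↦ B
    C ↦ A
    B ↦ CC  (constrained at step 1)

A->B, B->CC, C->A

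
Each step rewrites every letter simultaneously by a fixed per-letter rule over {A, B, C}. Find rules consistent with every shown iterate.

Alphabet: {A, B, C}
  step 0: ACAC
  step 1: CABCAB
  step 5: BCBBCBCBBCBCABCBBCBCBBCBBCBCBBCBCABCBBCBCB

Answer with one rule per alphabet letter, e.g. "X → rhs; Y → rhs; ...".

A->CA, B->BC, C->B

  step 0 ⇒ step 1: ACAC ⇒ CA·B·CA·B
    A ↦ CA
    C ↦ B
    B ↦ BC  (constrained at step 1)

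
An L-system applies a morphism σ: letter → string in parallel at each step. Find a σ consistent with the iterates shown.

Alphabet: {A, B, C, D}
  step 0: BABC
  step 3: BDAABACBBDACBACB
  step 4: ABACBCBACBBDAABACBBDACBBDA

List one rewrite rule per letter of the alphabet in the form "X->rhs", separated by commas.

  step 3 ⇒ step 4: BDAABACBBDACBACB ⇒ A·BA·CB·CB·A·CB·BD·A·A·BA·CB·BD·A·CB·BD·A
    A ↦ CB
    B ↦ A
    C ↦ BD
    D ↦ BA

A->CB, B->A, C->BD, D->BA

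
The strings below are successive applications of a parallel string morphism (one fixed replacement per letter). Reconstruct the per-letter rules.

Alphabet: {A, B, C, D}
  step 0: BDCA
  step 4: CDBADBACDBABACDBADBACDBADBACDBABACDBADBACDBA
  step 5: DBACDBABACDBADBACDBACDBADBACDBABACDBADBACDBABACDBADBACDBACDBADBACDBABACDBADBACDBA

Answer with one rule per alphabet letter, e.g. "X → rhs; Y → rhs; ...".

  step 4 ⇒ step 5: CDBADBACDBABACDBADBACDBADBACDBABACDBADBACDBA ⇒ D·BA·CD·BA·BA·CD·BA·D·BA·CD·BA·CD·BA·D·BA·CD·BA·BA·CD·BA·D·BA·CD·BA·BA·CD·BA·D·BA·CD·BA·CD·BA·D·BA·CD·BA·BA·CD·BA·D·BA·CD·BA
    A ↦ BA
    B ↦ CD
    C ↦ D
    D ↦ BA

A->BA, B->CD, C->D, D->BA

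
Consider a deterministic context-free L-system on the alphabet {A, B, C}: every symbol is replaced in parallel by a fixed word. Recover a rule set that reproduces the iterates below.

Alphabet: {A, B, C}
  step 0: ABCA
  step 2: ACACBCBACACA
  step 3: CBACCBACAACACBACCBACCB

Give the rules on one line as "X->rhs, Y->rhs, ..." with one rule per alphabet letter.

A->CB, B->A, C->AC

  step 2 ⇒ step 3: ACACBCBACACA ⇒ CB·AC·CB·AC·A·AC·A·CB·AC·CB·AC·CB
    A ↦ CB
    B ↦ A
    C ↦ AC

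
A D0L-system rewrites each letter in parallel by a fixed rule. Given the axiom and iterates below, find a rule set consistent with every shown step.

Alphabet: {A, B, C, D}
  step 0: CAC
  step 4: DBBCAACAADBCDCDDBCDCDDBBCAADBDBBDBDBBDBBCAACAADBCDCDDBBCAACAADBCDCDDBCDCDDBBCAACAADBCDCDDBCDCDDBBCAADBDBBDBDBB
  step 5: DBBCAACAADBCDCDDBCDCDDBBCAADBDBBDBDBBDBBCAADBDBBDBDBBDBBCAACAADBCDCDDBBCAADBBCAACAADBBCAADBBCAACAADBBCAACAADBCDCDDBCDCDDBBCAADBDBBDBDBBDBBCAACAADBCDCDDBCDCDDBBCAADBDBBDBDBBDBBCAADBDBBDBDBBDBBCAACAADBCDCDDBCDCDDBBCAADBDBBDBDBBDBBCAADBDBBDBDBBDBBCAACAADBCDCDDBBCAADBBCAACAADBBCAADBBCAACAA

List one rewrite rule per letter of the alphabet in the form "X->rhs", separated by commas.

  step 4 ⇒ step 5: DBBCAACAADBCDCDDBCDCDDBBCAADBDBBDBDBBDBBCAACAADBCDCDDBBCAACAADBCDCDDBCDCDDBBCAACAADBCDCDDBCDCDDBBCAADBDBBDBDBB ⇒ DBB·CAA·CAA·DB·CD·CD·DB·CD·CD·DBB·CAA·DB·DBB·DB·DBB·DBB·CAA·DB·DBB·DB·DBB·DBB·CAA·CAA·DB·CD·CD·DBB·CAA·DBB·CAA·CAA·DBB·CAA·DBB·CAA·CAA·DBB·CAA·CAA·DB·CD·CD·DB·CD·CD·DBB·CAA·DB·DBB·DB·DBB·DBB·CAA·CAA·DB·CD·CD·DB·CD·CD·DBB·CAA·DB·DBB·DB·DBB·DBB·CAA·DB·DBB·DB·DBB·DBB·CAA·CAA·DB·CD·CD·DB·CD·CD·DBB·CAA·DB·DBB·DB·DBB·DBB·CAA·DB·DBB·DB·DBB·DBB·CAA·CAA·DB·CD·CD·DBB·CAA·DBB·CAA·CAA·DBB·CAA·DBB·CAA·CAA
    A ↦ CD
    B ↦ CAA
    C ↦ DB
    D ↦ DBB

A->CD, B->CAA, C->DB, D->DBB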